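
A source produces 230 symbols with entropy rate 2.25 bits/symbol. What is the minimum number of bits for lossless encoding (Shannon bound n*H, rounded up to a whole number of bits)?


Minimum bits >= n * H = 230 * 2.25 = 517.5, rounded up to a whole number of bits = 518

518 bits


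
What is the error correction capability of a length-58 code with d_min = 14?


Correction capability = floor((d-1)/2) = floor((14-1)/2) = 6

6 errors


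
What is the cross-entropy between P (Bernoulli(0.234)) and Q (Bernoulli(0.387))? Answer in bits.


H(P,Q) = -p*log2(q) - (1-p)*log2(1-q). -0.234*log2(0.387) = 0.320485; -0.766*log2(0.613) = 0.540827. H(P,Q) = 0.320485 + 0.540827 = 0.8613

0.8613 bits


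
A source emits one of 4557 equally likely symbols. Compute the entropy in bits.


H = log2(n) = log2(4557) = 12.1539

12.1539 bits


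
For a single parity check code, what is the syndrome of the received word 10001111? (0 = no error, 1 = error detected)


Syndrome = XOR of all bits = 1 XOR 0 XOR 0 XOR 0 XOR 1 XOR 1 XOR 1 XOR 1 = 1

1


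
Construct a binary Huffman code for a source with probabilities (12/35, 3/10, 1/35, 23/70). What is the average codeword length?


Huffman construction (repeatedly merge the two least-probable nodes; each merge adds 1 bit to every symbol beneath it): 1/35 + 3/10 = 23/70; 23/70 + 23/70 = 23/35; 12/35 + 23/35 = 1. Resulting codeword lengths (in the order the probabilities were given): (1, 3, 3, 2). L_avg = sum(p_i * l_i) = 12/35*1 + 3/10*3 + 1/35*3 + 23/70*2 = 139/70 = 1.9857

1.9857 bits


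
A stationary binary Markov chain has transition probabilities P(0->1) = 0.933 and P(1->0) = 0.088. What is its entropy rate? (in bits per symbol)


Stationary distribution: pi_0 = p10/(p01+p10) = 0.0862, pi_1 = 0.9138. Entropy rate H' = pi_0*H(p01) + pi_1*H(p10) = 0.0862*0.3546 + 0.9138*0.4298 = 0.4233

0.4233 bits/symbol


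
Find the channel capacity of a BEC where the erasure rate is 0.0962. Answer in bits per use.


C = 1 - epsilon = 1 - 0.0962 = 0.9038

0.9038 bits


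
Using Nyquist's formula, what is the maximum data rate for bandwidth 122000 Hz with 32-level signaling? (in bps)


Rate = 2 * B * log2(M) = 2 * 122000 * 5.0 = 1220000.0

1220000.0 bps


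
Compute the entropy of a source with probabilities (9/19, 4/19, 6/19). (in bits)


H = -sum(p_i * log2(p_i)). Terms: -(9/19)*log2(9/19) = 0.510633; -(4/19)*log2(4/19) = 0.473248; -(6/19)*log2(6/19) = 0.525147. H = 0.510633 + 0.473248 + 0.525147 = 1.509

1.509 bits


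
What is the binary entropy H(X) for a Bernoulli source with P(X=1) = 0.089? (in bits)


H = -p*log2(p) - (1-p)*log2(1-p). -0.089*log2(0.089) = 0.310615; -0.911*log2(0.911) = 0.122509. H = 0.310615 + 0.122509 = 0.4331

0.4331 bits


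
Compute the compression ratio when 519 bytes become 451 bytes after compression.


Ratio = original / compressed = 519 / 451 = 1.1508

1.1508


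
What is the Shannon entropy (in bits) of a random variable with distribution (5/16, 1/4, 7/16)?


H = -sum(p_i * log2(p_i)). Terms: -(5/16)*log2(5/16) = 0.524397; -(1/4)*log2(1/4) = 0.500000; -(7/16)*log2(7/16) = 0.521782. H = 0.524397 + 0.500000 + 0.521782 = 1.5462

1.5462 bits


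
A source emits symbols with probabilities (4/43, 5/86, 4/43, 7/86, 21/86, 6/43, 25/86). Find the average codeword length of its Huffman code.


Huffman construction (repeatedly merge the two least-probable nodes; each merge adds 1 bit to every symbol beneath it): 5/86 + 7/86 = 6/43; 4/43 + 4/43 = 8/43; 6/43 + 6/43 = 12/43; 8/43 + 21/86 = 37/86; 12/43 + 25/86 = 49/86; 37/86 + 49/86 = 1. Resulting codeword lengths (in the order the probabilities were given): (3, 4, 3, 4, 2, 3, 2). L_avg = sum(p_i * l_i) = 4/43*3 + 5/86*4 + 4/43*3 + 7/86*4 + 21/86*2 + 6/43*3 + 25/86*2 = 112/43 = 2.6047

2.6047 bits


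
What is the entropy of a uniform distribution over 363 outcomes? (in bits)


H = log2(n) = log2(363) = 8.5038

8.5038 bits


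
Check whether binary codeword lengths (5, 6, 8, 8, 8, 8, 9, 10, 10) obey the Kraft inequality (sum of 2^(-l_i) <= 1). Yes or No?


Kraft sum = sum(2^(-l_i)) = 0.0664, need <= 1. Result: satisfied (a binary prefix-free code with these lengths exists)

Yes


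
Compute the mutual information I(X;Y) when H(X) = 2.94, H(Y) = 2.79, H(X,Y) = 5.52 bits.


I(X;Y) = H(X) + H(Y) - H(X,Y) = 2.94 + 2.79 - 5.52 = 0.21

0.21 bits


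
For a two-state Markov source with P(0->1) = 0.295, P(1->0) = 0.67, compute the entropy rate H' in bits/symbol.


Stationary distribution: pi_0 = p10/(p01+p10) = 0.6943, pi_1 = 0.3057. Entropy rate H' = pi_0*H(p01) + pi_1*H(p10) = 0.6943*0.8751 + 0.3057*0.9149 = 0.8873

0.8873 bits/symbol


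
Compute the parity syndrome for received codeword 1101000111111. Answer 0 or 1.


Syndrome = XOR of all bits = 1 XOR 1 XOR 0 XOR 1 XOR 0 XOR 0 XOR 0 XOR 1 XOR 1 XOR 1 XOR 1 XOR 1 XOR 1 = 1

1


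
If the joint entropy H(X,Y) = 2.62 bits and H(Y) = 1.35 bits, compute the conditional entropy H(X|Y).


H(X|Y) = H(X,Y) - H(Y) = 2.62 - 1.35 = 1.27

1.27 bits


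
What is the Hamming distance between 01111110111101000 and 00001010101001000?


Count differing positions: . ^ ^ ^ . ^ . . . ^ . ^ . . . . . = 6 differences

6


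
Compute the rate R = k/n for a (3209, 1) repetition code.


Rate = k/n = 1/3209

1/3209


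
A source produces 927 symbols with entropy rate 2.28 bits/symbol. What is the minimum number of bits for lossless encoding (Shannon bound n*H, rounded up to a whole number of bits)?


Minimum bits >= n * H = 927 * 2.28 = 2113.56, rounded up to a whole number of bits = 2114

2114 bits


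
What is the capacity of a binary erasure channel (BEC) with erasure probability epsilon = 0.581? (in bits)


C = 1 - epsilon = 1 - 0.581 = 0.419

0.419 bits


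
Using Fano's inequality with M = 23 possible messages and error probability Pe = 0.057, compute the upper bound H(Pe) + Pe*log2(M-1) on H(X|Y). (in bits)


H(Pe) = -Pe*log2(Pe) - (1-Pe)*log2(1-Pe) = -0.057*log2(0.057) - 0.943*log2(0.943) = 0.235575 + 0.079844 = 0.3154. Pe*log2(M-1) = 0.057*log2(22) = 0.254188. Bound = H(Pe) + Pe*log2(M-1) = 0.235575 + 0.079844 + 0.254188 = 0.5696

0.5696 bits


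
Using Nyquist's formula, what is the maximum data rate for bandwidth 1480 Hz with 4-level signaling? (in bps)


Rate = 2 * B * log2(M) = 2 * 1480 * 2.0 = 5920.0

5920.0 bps


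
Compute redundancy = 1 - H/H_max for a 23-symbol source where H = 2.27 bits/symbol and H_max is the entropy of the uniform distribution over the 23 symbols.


H_max = log2(K) = log2(23) = 4.5236 bits/symbol. Redundancy = 1 - H/H_max = 1 - 2.27/4.5236 = 1 - 0.5018 = 0.4982

0.4982


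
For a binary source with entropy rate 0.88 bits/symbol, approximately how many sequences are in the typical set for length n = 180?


log2|A_typical| = nH = 180 * 0.88 = 158.4, so |A_typical| ~ 2^158.4 = 4.821e+47

4.821e+47


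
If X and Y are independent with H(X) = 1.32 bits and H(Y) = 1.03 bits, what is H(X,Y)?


For independent variables, H(X,Y) = H(X) + H(Y) = 1.32 + 1.03 = 2.35

2.35 bits


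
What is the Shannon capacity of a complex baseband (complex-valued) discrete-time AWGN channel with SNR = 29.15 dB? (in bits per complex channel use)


SNR_linear = 10^(29.15/10) = 822.2426; C = log2(1 + SNR_linear) = log2(1 + 822.2426) = 9.6852

9.6852 bits/channel use


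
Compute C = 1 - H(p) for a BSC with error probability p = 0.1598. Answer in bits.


H(p) = -p*log2(p) - (1-p)*log2(1-p) = -0.1598*log2(0.1598) - 0.8402*log2(0.8402) = 0.422777 + 0.211054 = 0.6338. C = 1 - H(p) = 1 - 0.6338 = 0.3662

0.3662 bits


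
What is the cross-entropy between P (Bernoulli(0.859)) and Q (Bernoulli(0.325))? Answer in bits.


H(P,Q) = -p*log2(q) - (1-p)*log2(1-q). -0.859*log2(0.325) = 1.392859; -0.141*log2(0.675) = 0.079953. H(P,Q) = 1.392859 + 0.079953 = 1.4728

1.4728 bits


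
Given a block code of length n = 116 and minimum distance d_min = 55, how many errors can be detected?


Detection capability = d_min - 1 = 55 - 1 = 54

54 errors


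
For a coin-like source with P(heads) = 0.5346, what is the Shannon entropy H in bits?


H = -p*log2(p) - (1-p)*log2(1-p). -0.5346*log2(0.5346) = 0.482994; -0.4654*log2(0.4654) = 0.513549. H = 0.482994 + 0.513549 = 0.9965

0.9965 bits


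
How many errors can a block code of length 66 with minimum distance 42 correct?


Correction capability = floor((d-1)/2) = floor((42-1)/2) = 20

20 errors


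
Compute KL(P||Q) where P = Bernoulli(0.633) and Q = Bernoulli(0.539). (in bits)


KL = p*log2(p/q) + (1-p)*log2((1-p)/(1-q)) = 0.633*log2(0.633/0.539) + 0.367*log2(0.367/0.461) = 0.0261

0.0261 bits


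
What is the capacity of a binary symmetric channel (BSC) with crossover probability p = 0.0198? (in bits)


H(p) = -p*log2(p) - (1-p)*log2(1-p) = -0.0198*log2(0.0198) - 0.9802*log2(0.9802) = 0.112035 + 0.028281 = 0.1403. C = 1 - H(p) = 1 - 0.1403 = 0.8597

0.8597 bits


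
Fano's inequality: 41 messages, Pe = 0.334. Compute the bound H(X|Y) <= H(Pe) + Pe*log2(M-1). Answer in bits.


H(Pe) = -Pe*log2(Pe) - (1-Pe)*log2(1-Pe) = -0.334*log2(0.334) - 0.666*log2(0.666) = 0.528415 + 0.390546 = 0.919. Pe*log2(M-1) = 0.334*log2(40) = 1.777524. Bound = H(Pe) + Pe*log2(M-1) = 0.528415 + 0.390546 + 1.777524 = 2.6965

2.6965 bits


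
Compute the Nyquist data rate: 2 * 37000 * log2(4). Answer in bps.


Rate = 2 * B * log2(M) = 2 * 37000 * 2.0 = 148000.0

148000.0 bps


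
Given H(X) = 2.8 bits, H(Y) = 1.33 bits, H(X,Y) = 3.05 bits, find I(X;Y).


I(X;Y) = H(X) + H(Y) - H(X,Y) = 2.8 + 1.33 - 3.05 = 1.08

1.08 bits


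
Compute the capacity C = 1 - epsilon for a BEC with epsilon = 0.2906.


C = 1 - epsilon = 1 - 0.2906 = 0.7094

0.7094 bits


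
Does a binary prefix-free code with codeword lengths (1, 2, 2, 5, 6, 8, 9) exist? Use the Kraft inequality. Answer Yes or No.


Kraft sum = sum(2^(-l_i)) = 1.0527, need <= 1. Result: violated (a binary prefix-free code with these lengths cannot exist)

No


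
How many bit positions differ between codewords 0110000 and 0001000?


Count differing positions: . ^ ^ ^ . . . = 3 differences

3


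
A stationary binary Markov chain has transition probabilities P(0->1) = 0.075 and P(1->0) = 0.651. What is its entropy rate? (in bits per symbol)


Stationary distribution: pi_0 = p10/(p01+p10) = 0.8967, pi_1 = 0.1033. Entropy rate H' = pi_0*H(p01) + pi_1*H(p10) = 0.8967*0.3843 + 0.1033*0.9332 = 0.441

0.441 bits/symbol


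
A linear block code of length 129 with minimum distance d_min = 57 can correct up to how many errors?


Correction capability = floor((d-1)/2) = floor((57-1)/2) = 28

28 errors


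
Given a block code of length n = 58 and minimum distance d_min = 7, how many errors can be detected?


Detection capability = d_min - 1 = 7 - 1 = 6

6 errors


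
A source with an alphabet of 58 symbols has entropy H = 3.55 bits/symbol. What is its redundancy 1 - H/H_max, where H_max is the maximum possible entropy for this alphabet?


H_max = log2(K) = log2(58) = 5.858 bits/symbol. Redundancy = 1 - H/H_max = 1 - 3.55/5.858 = 1 - 0.606 = 0.394

0.394


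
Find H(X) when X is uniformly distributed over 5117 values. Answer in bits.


H = log2(n) = log2(5117) = 12.3211

12.3211 bits


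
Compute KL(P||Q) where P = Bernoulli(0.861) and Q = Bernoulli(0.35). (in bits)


KL = p*log2(p/q) + (1-p)*log2((1-p)/(1-q)) = 0.861*log2(0.861/0.35) + 0.139*log2(0.139/0.65) = 0.8088

0.8088 bits


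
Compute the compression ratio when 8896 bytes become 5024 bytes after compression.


Ratio = original / compressed = 8896 / 5024 = 1.7707

1.7707


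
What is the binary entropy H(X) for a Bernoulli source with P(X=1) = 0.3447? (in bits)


H = -p*log2(p) - (1-p)*log2(1-p). -0.3447*log2(0.3447) = 0.529661; -0.6553*log2(0.6553) = 0.399584. H = 0.529661 + 0.399584 = 0.9292

0.9292 bits


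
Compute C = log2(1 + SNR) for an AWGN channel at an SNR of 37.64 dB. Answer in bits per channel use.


SNR_linear = 10^(37.64/10) = 5807.6442; C = log2(1 + SNR_linear) = log2(1 + 5807.6442) = 12.504

12.504 bits/channel use


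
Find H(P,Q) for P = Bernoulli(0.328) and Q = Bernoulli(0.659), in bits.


H(P,Q) = -p*log2(q) - (1-p)*log2(1-q). -0.328*log2(0.659) = 0.197341; -0.672*log2(0.341) = 1.043049. H(P,Q) = 0.197341 + 1.043049 = 1.2404

1.2404 bits


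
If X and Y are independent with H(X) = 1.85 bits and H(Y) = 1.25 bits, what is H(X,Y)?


For independent variables, H(X,Y) = H(X) + H(Y) = 1.85 + 1.25 = 3.1

3.1 bits


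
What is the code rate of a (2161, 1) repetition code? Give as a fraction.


Rate = k/n = 1/2161

1/2161


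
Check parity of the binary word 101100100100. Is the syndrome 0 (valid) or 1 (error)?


Syndrome = XOR of all bits = 1 XOR 0 XOR 1 XOR 1 XOR 0 XOR 0 XOR 1 XOR 0 XOR 0 XOR 1 XOR 0 XOR 0 = 1

1


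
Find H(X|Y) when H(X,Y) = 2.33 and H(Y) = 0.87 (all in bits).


H(X|Y) = H(X,Y) - H(Y) = 2.33 - 0.87 = 1.46

1.46 bits


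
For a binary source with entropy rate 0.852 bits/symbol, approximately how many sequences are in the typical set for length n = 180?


log2|A_typical| = nH = 180 * 0.852 = 153.36, so |A_typical| ~ 2^153.36 = 1.465e+46

1.465e+46


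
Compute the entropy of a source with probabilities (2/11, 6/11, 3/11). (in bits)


H = -sum(p_i * log2(p_i)). Terms: -(2/11)*log2(2/11) = 0.447169; -(6/11)*log2(6/11) = 0.476983; -(3/11)*log2(3/11) = 0.511219. H = 0.447169 + 0.476983 + 0.511219 = 1.4354

1.4354 bits


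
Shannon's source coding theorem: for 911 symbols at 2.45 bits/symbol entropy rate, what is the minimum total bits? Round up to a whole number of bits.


Minimum bits >= n * H = 911 * 2.45 = 2231.95, rounded up to a whole number of bits = 2232

2232 bits


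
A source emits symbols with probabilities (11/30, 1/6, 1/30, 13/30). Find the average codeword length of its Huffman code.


Huffman construction (repeatedly merge the two least-probable nodes; each merge adds 1 bit to every symbol beneath it): 1/30 + 1/6 = 1/5; 1/5 + 11/30 = 17/30; 13/30 + 17/30 = 1. Resulting codeword lengths (in the order the probabilities were given): (2, 3, 3, 1). L_avg = sum(p_i * l_i) = 11/30*2 + 1/6*3 + 1/30*3 + 13/30*1 = 53/30 = 1.7667

1.7667 bits


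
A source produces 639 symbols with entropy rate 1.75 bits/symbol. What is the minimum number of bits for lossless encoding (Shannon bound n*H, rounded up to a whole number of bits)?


Minimum bits >= n * H = 639 * 1.75 = 1118.25, rounded up to a whole number of bits = 1119

1119 bits


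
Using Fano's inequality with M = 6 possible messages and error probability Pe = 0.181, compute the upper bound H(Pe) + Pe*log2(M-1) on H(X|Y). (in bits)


H(Pe) = -Pe*log2(Pe) - (1-Pe)*log2(1-Pe) = -0.181*log2(0.181) - 0.819*log2(0.819) = 0.446335 + 0.235925 = 0.6823. Pe*log2(M-1) = 0.181*log2(5) = 0.420269. Bound = H(Pe) + Pe*log2(M-1) = 0.446335 + 0.235925 + 0.420269 = 1.1025

1.1025 bits


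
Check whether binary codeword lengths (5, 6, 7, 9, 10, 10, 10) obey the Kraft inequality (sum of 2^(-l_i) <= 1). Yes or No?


Kraft sum = sum(2^(-l_i)) = 0.0596, need <= 1. Result: satisfied (a binary prefix-free code with these lengths exists)

Yes


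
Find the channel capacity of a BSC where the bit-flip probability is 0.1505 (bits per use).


H(p) = -p*log2(p) - (1-p)*log2(1-p) = -0.1505*log2(0.1505) - 0.8495*log2(0.8495) = 0.411191 + 0.199899 = 0.6111. C = 1 - H(p) = 1 - 0.6111 = 0.3889

0.3889 bits


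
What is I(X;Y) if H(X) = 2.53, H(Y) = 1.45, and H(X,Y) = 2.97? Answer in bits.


I(X;Y) = H(X) + H(Y) - H(X,Y) = 2.53 + 1.45 - 2.97 = 1.01

1.01 bits


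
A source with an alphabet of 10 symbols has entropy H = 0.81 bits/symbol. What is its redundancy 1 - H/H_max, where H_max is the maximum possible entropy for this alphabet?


H_max = log2(K) = log2(10) = 3.3219 bits/symbol. Redundancy = 1 - H/H_max = 1 - 0.81/3.3219 = 1 - 0.2438 = 0.7562

0.7562


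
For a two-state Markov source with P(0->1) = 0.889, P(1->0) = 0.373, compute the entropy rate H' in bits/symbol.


Stationary distribution: pi_0 = p10/(p01+p10) = 0.2956, pi_1 = 0.7044. Entropy rate H' = pi_0*H(p01) + pi_1*H(p10) = 0.2956*0.5029 + 0.7044*0.9529 = 0.8199

0.8199 bits/symbol


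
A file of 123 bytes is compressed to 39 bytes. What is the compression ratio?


Ratio = original / compressed = 123 / 39 = 3.1538

3.1538


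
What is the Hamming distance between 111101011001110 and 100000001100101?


Count differing positions: . ^ ^ ^ . ^ . ^ . ^ . ^ . ^ ^ = 9 differences

9


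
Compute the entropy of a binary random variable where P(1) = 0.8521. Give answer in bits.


H = -p*log2(p) - (1-p)*log2(1-p). -0.8521*log2(0.8521) = 0.196754; -0.1479*log2(0.1479) = 0.407806. H = 0.196754 + 0.407806 = 0.6046

0.6046 bits


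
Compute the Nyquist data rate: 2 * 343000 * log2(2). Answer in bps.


Rate = 2 * B * log2(M) = 2 * 343000 * 1.0 = 686000.0

686000.0 bps


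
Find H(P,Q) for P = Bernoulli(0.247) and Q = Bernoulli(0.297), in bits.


H(P,Q) = -p*log2(q) - (1-p)*log2(1-q). -0.247*log2(0.297) = 0.432612; -0.753*log2(0.703) = 0.382828. H(P,Q) = 0.432612 + 0.382828 = 0.8154

0.8154 bits


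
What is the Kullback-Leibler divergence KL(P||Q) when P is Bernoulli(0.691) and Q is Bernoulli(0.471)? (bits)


KL = p*log2(p/q) + (1-p)*log2((1-p)/(1-q)) = 0.691*log2(0.691/0.471) + 0.309*log2(0.309/0.529) = 0.1424

0.1424 bits


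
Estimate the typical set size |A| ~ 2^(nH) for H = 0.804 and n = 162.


log2|A_typical| = nH = 162 * 0.804 = 130.248, so |A_typical| ~ 2^130.248 = 1.616e+39

1.616e+39


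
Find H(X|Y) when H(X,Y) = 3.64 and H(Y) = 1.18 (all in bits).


H(X|Y) = H(X,Y) - H(Y) = 3.64 - 1.18 = 2.46

2.46 bits


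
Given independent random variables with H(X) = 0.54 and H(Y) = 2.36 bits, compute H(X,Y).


For independent variables, H(X,Y) = H(X) + H(Y) = 0.54 + 2.36 = 2.9

2.9 bits


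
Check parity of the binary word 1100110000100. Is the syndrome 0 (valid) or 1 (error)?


Syndrome = XOR of all bits = 1 XOR 1 XOR 0 XOR 0 XOR 1 XOR 1 XOR 0 XOR 0 XOR 0 XOR 0 XOR 1 XOR 0 XOR 0 = 1

1


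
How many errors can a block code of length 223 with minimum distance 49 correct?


Correction capability = floor((d-1)/2) = floor((49-1)/2) = 24

24 errors


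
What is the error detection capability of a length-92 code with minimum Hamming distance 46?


Detection capability = d_min - 1 = 46 - 1 = 45

45 errors


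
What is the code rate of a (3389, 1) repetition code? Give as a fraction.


Rate = k/n = 1/3389

1/3389


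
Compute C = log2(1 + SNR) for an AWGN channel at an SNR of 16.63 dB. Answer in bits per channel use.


SNR_linear = 10^(16.63/10) = 46.0257; C = log2(1 + SNR_linear) = log2(1 + 46.0257) = 5.5554

5.5554 bits/channel use


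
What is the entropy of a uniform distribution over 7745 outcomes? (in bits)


H = log2(n) = log2(7745) = 12.919

12.919 bits


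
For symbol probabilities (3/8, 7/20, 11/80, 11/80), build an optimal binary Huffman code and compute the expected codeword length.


Huffman construction (repeatedly merge the two least-probable nodes; each merge adds 1 bit to every symbol beneath it): 11/80 + 11/80 = 11/40; 11/40 + 7/20 = 5/8; 3/8 + 5/8 = 1. Resulting codeword lengths (in the order the probabilities were given): (1, 2, 3, 3). L_avg = sum(p_i * l_i) = 3/8*1 + 7/20*2 + 11/80*3 + 11/80*3 = 19/10 = 1.9

1.9 bits


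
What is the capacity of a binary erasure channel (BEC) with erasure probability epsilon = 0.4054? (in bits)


C = 1 - epsilon = 1 - 0.4054 = 0.5946

0.5946 bits


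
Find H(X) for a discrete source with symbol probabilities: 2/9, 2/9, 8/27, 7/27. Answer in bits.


H = -sum(p_i * log2(p_i)). Terms: -(2/9)*log2(2/9) = 0.482206; -(2/9)*log2(2/9) = 0.482206; -(8/27)*log2(8/27) = 0.519967; -(7/27)*log2(7/27) = 0.504916. H = 0.482206 + 0.482206 + 0.519967 + 0.504916 = 1.9893

1.9893 bits


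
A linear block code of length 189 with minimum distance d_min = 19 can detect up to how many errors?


Detection capability = d_min - 1 = 19 - 1 = 18

18 errors


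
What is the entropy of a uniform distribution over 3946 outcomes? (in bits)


H = log2(n) = log2(3946) = 11.9462

11.9462 bits


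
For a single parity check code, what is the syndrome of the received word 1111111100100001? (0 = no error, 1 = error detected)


Syndrome = XOR of all bits = 1 XOR 1 XOR 1 XOR 1 XOR 1 XOR 1 XOR 1 XOR 1 XOR 0 XOR 0 XOR 1 XOR 0 XOR 0 XOR 0 XOR 0 XOR 1 = 0

0


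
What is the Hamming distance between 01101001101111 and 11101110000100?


Count differing positions: ^ . . . . ^ ^ ^ ^ . ^ . ^ ^ = 8 differences

8


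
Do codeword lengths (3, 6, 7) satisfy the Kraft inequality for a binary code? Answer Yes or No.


Kraft sum = sum(2^(-l_i)) = 0.1484, need <= 1. Result: satisfied (a binary prefix-free code with these lengths exists)

Yes


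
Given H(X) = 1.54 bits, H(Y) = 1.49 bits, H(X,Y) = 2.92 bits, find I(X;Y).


I(X;Y) = H(X) + H(Y) - H(X,Y) = 1.54 + 1.49 - 2.92 = 0.11

0.11 bits


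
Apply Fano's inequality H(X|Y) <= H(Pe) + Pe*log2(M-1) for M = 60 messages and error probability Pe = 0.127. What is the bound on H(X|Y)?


H(Pe) = -Pe*log2(Pe) - (1-Pe)*log2(1-Pe) = -0.127*log2(0.127) - 0.873*log2(0.873) = 0.378092 + 0.171061 = 0.5492. Pe*log2(M-1) = 0.127*log2(59) = 0.747096. Bound = H(Pe) + Pe*log2(M-1) = 0.378092 + 0.171061 + 0.747096 = 1.2962

1.2962 bits


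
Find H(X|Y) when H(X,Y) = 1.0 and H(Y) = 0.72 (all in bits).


H(X|Y) = H(X,Y) - H(Y) = 1.0 - 0.72 = 0.28

0.28 bits


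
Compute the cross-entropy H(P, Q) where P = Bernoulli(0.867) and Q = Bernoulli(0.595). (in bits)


H(P,Q) = -p*log2(q) - (1-p)*log2(1-q). -0.867*log2(0.595) = 0.649416; -0.133*log2(0.405) = 0.173433. H(P,Q) = 0.649416 + 0.173433 = 0.8228

0.8228 bits


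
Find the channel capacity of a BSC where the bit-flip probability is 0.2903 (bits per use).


H(p) = -p*log2(p) - (1-p)*log2(1-p) = -0.2903*log2(0.2903) - 0.7097*log2(0.7097) = 0.518007 + 0.351102 = 0.8691. C = 1 - H(p) = 1 - 0.8691 = 0.1309

0.1309 bits


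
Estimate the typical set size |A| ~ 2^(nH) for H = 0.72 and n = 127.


log2|A_typical| = nH = 127 * 0.72 = 91.44, so |A_typical| ~ 2^91.44 = 3.359e+27

3.359e+27


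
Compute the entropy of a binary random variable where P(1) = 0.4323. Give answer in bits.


H = -p*log2(p) - (1-p)*log2(1-p). -0.4323*log2(0.4323) = 0.523038; -0.5677*log2(0.5677) = 0.463697. H = 0.523038 + 0.463697 = 0.9867

0.9867 bits


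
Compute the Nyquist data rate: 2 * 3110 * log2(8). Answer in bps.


Rate = 2 * B * log2(M) = 2 * 3110 * 3.0 = 18660.0

18660.0 bps


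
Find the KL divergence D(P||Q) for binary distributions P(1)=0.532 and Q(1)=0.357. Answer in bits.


KL = p*log2(p/q) + (1-p)*log2((1-p)/(1-q)) = 0.532*log2(0.532/0.357) + 0.468*log2(0.468/0.643) = 0.0917

0.0917 bits


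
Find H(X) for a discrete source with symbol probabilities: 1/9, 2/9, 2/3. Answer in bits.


H = -sum(p_i * log2(p_i)). Terms: -(1/9)*log2(1/9) = 0.352214; -(2/9)*log2(2/9) = 0.482206; -(2/3)*log2(2/3) = 0.389975. H = 0.352214 + 0.482206 + 0.389975 = 1.2244

1.2244 bits


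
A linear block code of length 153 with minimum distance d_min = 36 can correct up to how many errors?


Correction capability = floor((d-1)/2) = floor((36-1)/2) = 17

17 errors


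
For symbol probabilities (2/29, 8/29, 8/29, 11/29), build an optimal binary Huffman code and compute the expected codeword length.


Huffman construction (repeatedly merge the two least-probable nodes; each merge adds 1 bit to every symbol beneath it): 2/29 + 8/29 = 10/29; 8/29 + 10/29 = 18/29; 11/29 + 18/29 = 1. Resulting codeword lengths (in the order the probabilities were given): (3, 3, 2, 1). L_avg = sum(p_i * l_i) = 2/29*3 + 8/29*3 + 8/29*2 + 11/29*1 = 57/29 = 1.9655

1.9655 bits


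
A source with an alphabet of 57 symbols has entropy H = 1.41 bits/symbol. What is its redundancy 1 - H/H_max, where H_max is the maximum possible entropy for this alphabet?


H_max = log2(K) = log2(57) = 5.8329 bits/symbol. Redundancy = 1 - H/H_max = 1 - 1.41/5.8329 = 1 - 0.2417 = 0.7583

0.7583


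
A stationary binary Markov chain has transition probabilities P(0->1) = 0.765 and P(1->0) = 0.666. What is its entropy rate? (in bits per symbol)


Stationary distribution: pi_0 = p10/(p01+p10) = 0.4654, pi_1 = 0.5346. Entropy rate H' = pi_0*H(p01) + pi_1*H(p10) = 0.4654*0.7866 + 0.5346*0.919 = 0.8574

0.8574 bits/symbol


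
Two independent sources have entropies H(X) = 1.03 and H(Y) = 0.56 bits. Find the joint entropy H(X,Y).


For independent variables, H(X,Y) = H(X) + H(Y) = 1.03 + 0.56 = 1.59

1.59 bits


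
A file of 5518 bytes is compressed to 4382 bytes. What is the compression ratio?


Ratio = original / compressed = 5518 / 4382 = 1.2592

1.2592


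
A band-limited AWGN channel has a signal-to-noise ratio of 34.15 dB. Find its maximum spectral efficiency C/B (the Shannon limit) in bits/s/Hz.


SNR_linear = 10^(34.15/10) = 2600.1596; C/B = log2(1 + SNR_linear) = log2(1 + 2600.1596) = 11.3449

11.3449 bits/s/Hz


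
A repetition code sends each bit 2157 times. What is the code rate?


Rate = k/n = 1/2157

1/2157


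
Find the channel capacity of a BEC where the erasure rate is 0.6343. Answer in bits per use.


C = 1 - epsilon = 1 - 0.6343 = 0.3657

0.3657 bits


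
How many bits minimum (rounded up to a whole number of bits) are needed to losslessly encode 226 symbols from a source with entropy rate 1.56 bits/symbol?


Minimum bits >= n * H = 226 * 1.56 = 352.56, rounded up to a whole number of bits = 353

353 bits


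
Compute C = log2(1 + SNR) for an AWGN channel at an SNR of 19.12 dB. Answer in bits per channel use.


SNR_linear = 10^(19.12/10) = 81.6582; C = log2(1 + SNR_linear) = log2(1 + 81.6582) = 6.3691

6.3691 bits/channel use


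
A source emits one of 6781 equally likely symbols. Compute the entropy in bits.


H = log2(n) = log2(6781) = 12.7273

12.7273 bits


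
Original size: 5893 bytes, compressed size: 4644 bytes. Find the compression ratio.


Ratio = original / compressed = 5893 / 4644 = 1.2689

1.2689


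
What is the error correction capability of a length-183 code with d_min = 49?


Correction capability = floor((d-1)/2) = floor((49-1)/2) = 24

24 errors


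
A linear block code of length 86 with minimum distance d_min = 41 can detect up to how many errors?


Detection capability = d_min - 1 = 41 - 1 = 40

40 errors


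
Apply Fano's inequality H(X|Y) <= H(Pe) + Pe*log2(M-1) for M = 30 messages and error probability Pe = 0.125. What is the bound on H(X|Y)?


H(Pe) = -Pe*log2(Pe) - (1-Pe)*log2(1-Pe) = -0.125*log2(0.125) - 0.875*log2(0.875) = 0.375000 + 0.168564 = 0.5436. Pe*log2(M-1) = 0.125*log2(29) = 0.607248. Bound = H(Pe) + Pe*log2(M-1) = 0.375000 + 0.168564 + 0.607248 = 1.1508

1.1508 bits


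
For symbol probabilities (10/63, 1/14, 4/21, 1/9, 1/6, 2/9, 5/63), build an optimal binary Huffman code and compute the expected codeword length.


Huffman construction (repeatedly merge the two least-probable nodes; each merge adds 1 bit to every symbol beneath it): 1/14 + 5/63 = 19/126; 1/9 + 19/126 = 11/42; 10/63 + 1/6 = 41/126; 4/21 + 2/9 = 26/63; 11/42 + 41/126 = 37/63; 26/63 + 37/63 = 1. Resulting codeword lengths (in the order the probabilities were given): (3, 4, 2, 3, 3, 2, 4). L_avg = sum(p_i * l_i) = 10/63*3 + 1/14*4 + 4/21*2 + 1/9*3 + 1/6*3 + 2/9*2 + 5/63*4 = 115/42 = 2.7381

2.7381 bits


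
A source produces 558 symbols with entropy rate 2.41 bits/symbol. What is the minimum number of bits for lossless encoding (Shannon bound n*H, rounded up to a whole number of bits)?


Minimum bits >= n * H = 558 * 2.41 = 1344.78, rounded up to a whole number of bits = 1345

1345 bits


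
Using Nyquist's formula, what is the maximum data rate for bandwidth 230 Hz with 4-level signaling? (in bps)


Rate = 2 * B * log2(M) = 2 * 230 * 2.0 = 920.0

920.0 bps


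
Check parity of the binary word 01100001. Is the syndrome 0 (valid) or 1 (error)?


Syndrome = XOR of all bits = 0 XOR 1 XOR 1 XOR 0 XOR 0 XOR 0 XOR 0 XOR 1 = 1

1


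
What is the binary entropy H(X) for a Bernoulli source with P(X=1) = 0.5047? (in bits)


H = -p*log2(p) - (1-p)*log2(1-p). -0.5047*log2(0.5047) = 0.497888; -0.4953*log2(0.4953) = 0.502049. H = 0.497888 + 0.502049 = 0.9999

0.9999 bits


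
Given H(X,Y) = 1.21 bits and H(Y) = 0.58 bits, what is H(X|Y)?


H(X|Y) = H(X,Y) - H(Y) = 1.21 - 0.58 = 0.63

0.63 bits


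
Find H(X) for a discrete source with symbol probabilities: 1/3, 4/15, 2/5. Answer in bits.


H = -sum(p_i * log2(p_i)). Terms: -(1/3)*log2(1/3) = 0.528321; -(4/15)*log2(4/15) = 0.508504; -(2/5)*log2(2/5) = 0.528771. H = 0.528321 + 0.508504 + 0.528771 = 1.5656

1.5656 bits


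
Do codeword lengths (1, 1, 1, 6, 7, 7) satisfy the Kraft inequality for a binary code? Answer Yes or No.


Kraft sum = sum(2^(-l_i)) = 1.5312, need <= 1. Result: violated (a binary prefix-free code with these lengths cannot exist)

No


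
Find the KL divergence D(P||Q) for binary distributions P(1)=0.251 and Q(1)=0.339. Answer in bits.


KL = p*log2(p/q) + (1-p)*log2((1-p)/(1-q)) = 0.251*log2(0.251/0.339) + 0.749*log2(0.749/0.661) = 0.0262

0.0262 bits


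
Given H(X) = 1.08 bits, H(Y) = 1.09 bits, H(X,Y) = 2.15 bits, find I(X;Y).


I(X;Y) = H(X) + H(Y) - H(X,Y) = 1.08 + 1.09 - 2.15 = 0.02

0.02 bits


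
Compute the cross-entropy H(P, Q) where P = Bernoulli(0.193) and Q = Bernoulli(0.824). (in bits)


H(P,Q) = -p*log2(q) - (1-p)*log2(1-q). -0.193*log2(0.824) = 0.053902; -0.807*log2(0.176) = 2.022627. H(P,Q) = 0.053902 + 2.022627 = 2.0765

2.0765 bits


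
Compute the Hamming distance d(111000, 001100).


Count differing positions: ^ ^ . ^ . . = 3 differences

3


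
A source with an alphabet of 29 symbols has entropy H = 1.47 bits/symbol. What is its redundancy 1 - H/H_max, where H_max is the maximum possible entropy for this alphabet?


H_max = log2(K) = log2(29) = 4.858 bits/symbol. Redundancy = 1 - H/H_max = 1 - 1.47/4.858 = 1 - 0.3026 = 0.6974

0.6974


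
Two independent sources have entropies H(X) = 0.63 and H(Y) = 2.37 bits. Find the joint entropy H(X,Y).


For independent variables, H(X,Y) = H(X) + H(Y) = 0.63 + 2.37 = 3.0

3.0 bits


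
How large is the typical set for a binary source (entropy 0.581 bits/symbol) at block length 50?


log2|A_typical| = nH = 50 * 0.581 = 29.05, so |A_typical| ~ 2^29.05 = 5.558e+08

5.558e+08


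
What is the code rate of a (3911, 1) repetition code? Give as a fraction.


Rate = k/n = 1/3911

1/3911


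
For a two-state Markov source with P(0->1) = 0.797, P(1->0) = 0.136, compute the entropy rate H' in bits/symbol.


Stationary distribution: pi_0 = p10/(p01+p10) = 0.1458, pi_1 = 0.8542. Entropy rate H' = pi_0*H(p01) + pi_1*H(p10) = 0.1458*0.7279 + 0.8542*0.5737 = 0.5961

0.5961 bits/symbol


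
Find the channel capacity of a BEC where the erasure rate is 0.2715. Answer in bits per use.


C = 1 - epsilon = 1 - 0.2715 = 0.7285

0.7285 bits


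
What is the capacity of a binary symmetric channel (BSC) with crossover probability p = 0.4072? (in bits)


H(p) = -p*log2(p) - (1-p)*log2(1-p) = -0.4072*log2(0.4072) - 0.5928*log2(0.5928) = 0.527809 + 0.447198 = 0.975. C = 1 - H(p) = 1 - 0.975 = 0.025

0.025 bits


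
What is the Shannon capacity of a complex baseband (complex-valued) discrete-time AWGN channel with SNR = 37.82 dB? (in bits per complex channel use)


SNR_linear = 10^(37.82/10) = 6053.4087; C = log2(1 + SNR_linear) = log2(1 + 6053.4087) = 12.5638

12.5638 bits/channel use


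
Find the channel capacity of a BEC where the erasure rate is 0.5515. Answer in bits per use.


C = 1 - epsilon = 1 - 0.5515 = 0.4485

0.4485 bits


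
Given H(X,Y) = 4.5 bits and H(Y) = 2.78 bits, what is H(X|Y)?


H(X|Y) = H(X,Y) - H(Y) = 4.5 - 2.78 = 1.72

1.72 bits


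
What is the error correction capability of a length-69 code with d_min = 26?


Correction capability = floor((d-1)/2) = floor((26-1)/2) = 12

12 errors


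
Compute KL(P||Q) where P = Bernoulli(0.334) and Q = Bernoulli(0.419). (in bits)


KL = p*log2(p/q) + (1-p)*log2((1-p)/(1-q)) = 0.334*log2(0.334/0.419) + 0.666*log2(0.666/0.581) = 0.0219

0.0219 bits


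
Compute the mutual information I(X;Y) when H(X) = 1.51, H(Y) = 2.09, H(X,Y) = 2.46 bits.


I(X;Y) = H(X) + H(Y) - H(X,Y) = 1.51 + 2.09 - 2.46 = 1.14

1.14 bits


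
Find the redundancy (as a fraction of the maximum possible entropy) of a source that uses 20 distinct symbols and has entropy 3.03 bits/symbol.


H_max = log2(K) = log2(20) = 4.3219 bits/symbol. Redundancy = 1 - H/H_max = 1 - 3.03/4.3219 = 1 - 0.7011 = 0.2989

0.2989


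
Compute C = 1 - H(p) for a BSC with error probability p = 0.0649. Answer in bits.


H(p) = -p*log2(p) - (1-p)*log2(1-p) = -0.0649*log2(0.0649) - 0.9351*log2(0.9351) = 0.256072 + 0.090525 = 0.3466. C = 1 - H(p) = 1 - 0.3466 = 0.6534

0.6534 bits


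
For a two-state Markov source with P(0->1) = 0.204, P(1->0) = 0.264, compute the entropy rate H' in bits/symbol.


Stationary distribution: pi_0 = p10/(p01+p10) = 0.5641, pi_1 = 0.4359. Entropy rate H' = pi_0*H(p01) + pi_1*H(p10) = 0.5641*0.7299 + 0.4359*0.8327 = 0.7747

0.7747 bits/symbol


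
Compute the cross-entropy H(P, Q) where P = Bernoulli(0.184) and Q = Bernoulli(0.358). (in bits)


H(P,Q) = -p*log2(q) - (1-p)*log2(1-q). -0.184*log2(0.358) = 0.272682; -0.816*log2(0.642) = 0.521714. H(P,Q) = 0.272682 + 0.521714 = 0.7944

0.7944 bits


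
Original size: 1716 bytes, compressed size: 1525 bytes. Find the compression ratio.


Ratio = original / compressed = 1716 / 1525 = 1.1252

1.1252


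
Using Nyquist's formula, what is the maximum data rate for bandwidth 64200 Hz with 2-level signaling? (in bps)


Rate = 2 * B * log2(M) = 2 * 64200 * 1.0 = 128400.0

128400.0 bps


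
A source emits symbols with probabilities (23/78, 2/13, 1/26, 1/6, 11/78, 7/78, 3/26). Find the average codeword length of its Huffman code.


Huffman construction (repeatedly merge the two least-probable nodes; each merge adds 1 bit to every symbol beneath it): 1/26 + 7/78 = 5/39; 3/26 + 5/39 = 19/78; 11/78 + 2/13 = 23/78; 1/6 + 19/78 = 16/39; 23/78 + 23/78 = 23/39; 16/39 + 23/39 = 1. Resulting codeword lengths (in the order the probabilities were given): (2, 3, 4, 2, 3, 4, 3). L_avg = sum(p_i * l_i) = 23/78*2 + 2/13*3 + 1/26*4 + 1/6*2 + 11/78*3 + 7/78*4 + 3/26*3 = 8/3 = 2.6667

2.6667 bits


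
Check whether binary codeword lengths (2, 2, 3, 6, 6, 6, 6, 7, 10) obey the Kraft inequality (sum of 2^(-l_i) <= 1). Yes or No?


Kraft sum = sum(2^(-l_i)) = 0.6963, need <= 1. Result: satisfied (a binary prefix-free code with these lengths exists)

Yes


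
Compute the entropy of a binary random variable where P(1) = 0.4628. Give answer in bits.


H = -p*log2(p) - (1-p)*log2(1-p). -0.4628*log2(0.4628) = 0.514420; -0.5372*log2(0.5372) = 0.481583. H = 0.514420 + 0.481583 = 0.996

0.996 bits


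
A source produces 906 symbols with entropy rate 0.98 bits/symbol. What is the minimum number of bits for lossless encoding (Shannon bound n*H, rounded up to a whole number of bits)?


Minimum bits >= n * H = 906 * 0.98 = 887.88, rounded up to a whole number of bits = 888

888 bits


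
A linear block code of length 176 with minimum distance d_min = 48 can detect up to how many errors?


Detection capability = d_min - 1 = 48 - 1 = 47

47 errors


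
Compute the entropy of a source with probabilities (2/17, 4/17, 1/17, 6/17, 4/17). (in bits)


H = -sum(p_i * log2(p_i)). Terms: -(2/17)*log2(2/17) = 0.363231; -(4/17)*log2(4/17) = 0.491168; -(1/17)*log2(1/17) = 0.240439; -(6/17)*log2(6/17) = 0.530294; -(4/17)*log2(4/17) = 0.491168. H = 0.363231 + 0.491168 + 0.240439 + 0.530294 + 0.491168 = 2.1163

2.1163 bits


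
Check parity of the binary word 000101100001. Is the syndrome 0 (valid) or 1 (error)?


Syndrome = XOR of all bits = 0 XOR 0 XOR 0 XOR 1 XOR 0 XOR 1 XOR 1 XOR 0 XOR 0 XOR 0 XOR 0 XOR 1 = 0

0


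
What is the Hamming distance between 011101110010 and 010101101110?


Count differing positions: . . ^ . . . . ^ ^ ^ . . = 4 differences

4


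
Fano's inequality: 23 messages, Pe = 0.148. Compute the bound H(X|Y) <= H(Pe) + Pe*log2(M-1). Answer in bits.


H(Pe) = -Pe*log2(Pe) - (1-Pe)*log2(1-Pe) = -0.148*log2(0.148) - 0.852*log2(0.852) = 0.407937 + 0.196876 = 0.6048. Pe*log2(M-1) = 0.148*log2(22) = 0.659996. Bound = H(Pe) + Pe*log2(M-1) = 0.407937 + 0.196876 + 0.659996 = 1.2648

1.2648 bits


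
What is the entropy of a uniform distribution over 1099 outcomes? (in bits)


H = log2(n) = log2(1099) = 10.102

10.102 bits


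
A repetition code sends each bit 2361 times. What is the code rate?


Rate = k/n = 1/2361

1/2361


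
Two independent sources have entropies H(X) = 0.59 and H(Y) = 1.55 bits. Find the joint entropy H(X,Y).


For independent variables, H(X,Y) = H(X) + H(Y) = 0.59 + 1.55 = 2.14

2.14 bits


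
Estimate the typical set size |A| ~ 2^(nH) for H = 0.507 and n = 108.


log2|A_typical| = nH = 108 * 0.507 = 54.756, so |A_typical| ~ 2^54.756 = 3.042e+16

3.042e+16


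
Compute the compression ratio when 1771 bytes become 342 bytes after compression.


Ratio = original / compressed = 1771 / 342 = 5.1784

5.1784


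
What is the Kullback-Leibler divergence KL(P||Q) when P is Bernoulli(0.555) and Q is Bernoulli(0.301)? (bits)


KL = p*log2(p/q) + (1-p)*log2((1-p)/(1-q)) = 0.555*log2(0.555/0.301) + 0.445*log2(0.445/0.699) = 0.2

0.2 bits


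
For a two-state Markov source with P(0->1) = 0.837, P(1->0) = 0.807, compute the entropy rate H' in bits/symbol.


Stationary distribution: pi_0 = p10/(p01+p10) = 0.4909, pi_1 = 0.5091. Entropy rate H' = pi_0*H(p01) + pi_1*H(p10) = 0.4909*0.6414 + 0.5091*0.7077 = 0.6752

0.6752 bits/symbol


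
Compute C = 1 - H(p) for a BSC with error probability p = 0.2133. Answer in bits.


H(p) = -p*log2(p) - (1-p)*log2(1-p) = -0.2133*log2(0.2133) - 0.7867*log2(0.7867) = 0.475455 + 0.272288 = 0.7477. C = 1 - H(p) = 1 - 0.7477 = 0.2523

0.2523 bits


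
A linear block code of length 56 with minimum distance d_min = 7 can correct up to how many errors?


Correction capability = floor((d-1)/2) = floor((7-1)/2) = 3

3 errors


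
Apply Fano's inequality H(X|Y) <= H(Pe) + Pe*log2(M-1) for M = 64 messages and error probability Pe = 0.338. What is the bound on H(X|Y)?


H(Pe) = -Pe*log2(Pe) - (1-Pe)*log2(1-Pe) = -0.338*log2(0.338) - 0.662*log2(0.662) = 0.528938 + 0.393954 = 0.9229. Pe*log2(M-1) = 0.338*log2(63) = 2.020321. Bound = H(Pe) + Pe*log2(M-1) = 0.528938 + 0.393954 + 2.020321 = 2.9432

2.9432 bits


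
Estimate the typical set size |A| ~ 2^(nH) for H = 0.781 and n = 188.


log2|A_typical| = nH = 188 * 0.781 = 146.828, so |A_typical| ~ 2^146.828 = 1.584e+44

1.584e+44


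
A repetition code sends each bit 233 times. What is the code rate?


Rate = k/n = 1/233

1/233


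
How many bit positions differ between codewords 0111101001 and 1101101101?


Count differing positions: ^ . ^ . . . . ^ . . = 3 differences

3


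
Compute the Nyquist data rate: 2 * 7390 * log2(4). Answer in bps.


Rate = 2 * B * log2(M) = 2 * 7390 * 2.0 = 29560.0

29560.0 bps


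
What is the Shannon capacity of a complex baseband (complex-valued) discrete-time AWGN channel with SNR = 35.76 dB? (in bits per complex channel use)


SNR_linear = 10^(35.76/10) = 3767.038; C = log2(1 + SNR_linear) = log2(1 + 3767.038) = 11.8796

11.8796 bits/channel use


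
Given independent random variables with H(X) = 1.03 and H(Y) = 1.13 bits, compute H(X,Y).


For independent variables, H(X,Y) = H(X) + H(Y) = 1.03 + 1.13 = 2.16

2.16 bits
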